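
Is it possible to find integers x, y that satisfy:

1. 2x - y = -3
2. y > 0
Yes

Take x = 0, y = 3. Substituting into each constraint:
  (1) 2(0) + (-3) = -3 ✓
  (2) 3 > 0 ✓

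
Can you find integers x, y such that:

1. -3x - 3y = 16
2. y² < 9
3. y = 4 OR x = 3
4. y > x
No

Even the single constraint (-3x - 3y = 16) is infeasible over the integers.

  - -3x - 3y = 16: every term on the left is divisible by 3, so the LHS ≡ 0 (mod 3), but the RHS 16 is not — no integer solution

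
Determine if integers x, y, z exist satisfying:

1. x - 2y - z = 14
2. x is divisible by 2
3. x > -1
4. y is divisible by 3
Yes

Take x = 0, y = 0, z = -14. Substituting into each constraint:
  (1) 0 - 2(0) + 14 = 14 ✓
  (2) 0 = 2 × 0, remainder 0 ✓
  (3) 0 > -1 ✓
  (4) 0 = 3 × 0, remainder 0 ✓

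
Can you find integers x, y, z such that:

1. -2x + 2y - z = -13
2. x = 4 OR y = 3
Yes

Take x = 4, y = -2, z = 1. Substituting into each constraint:
  (1) -2(4) + 2(-2) + (-1) = -13 ✓
  (2) x = 4, target 4 ✓ (first branch holds)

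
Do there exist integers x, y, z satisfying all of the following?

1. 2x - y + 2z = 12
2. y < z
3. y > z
No

A contradictory subset is {y < z, y > z}. No integer assignment can satisfy these jointly:

  - y < z: bounds one variable relative to another variable
  - y > z: bounds one variable relative to another variable

Direct contradiction: z > y and y > z cannot both hold.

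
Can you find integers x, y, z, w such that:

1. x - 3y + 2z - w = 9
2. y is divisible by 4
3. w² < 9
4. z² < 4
Yes

Take x = 10, y = 0, z = 0, w = 1. Substituting into each constraint:
  (1) 10 - 3(0) + 2(0) + (-1) = 9 ✓
  (2) 0 = 4 × 0, remainder 0 ✓
  (3) w² = (1)² = 1, and 1 < 9 ✓
  (4) z² = (0)² = 0, and 0 < 4 ✓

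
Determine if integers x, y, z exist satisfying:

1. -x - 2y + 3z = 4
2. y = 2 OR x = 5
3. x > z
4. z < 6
Yes

Take x = 5, y = 0, z = 3. Substituting into each constraint:
  (1) (-5) - 2(0) + 3(3) = 4 ✓
  (2) x = 5, target 5 ✓ (second branch holds)
  (3) 5 > 3 ✓
  (4) 3 < 6 ✓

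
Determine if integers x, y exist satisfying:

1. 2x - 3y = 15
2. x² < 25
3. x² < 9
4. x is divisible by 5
Yes

Take x = 0, y = -5. Substituting into each constraint:
  (1) 2(0) - 3(-5) = 15 ✓
  (2) x² = (0)² = 0, and 0 < 25 ✓
  (3) x² = (0)² = 0, and 0 < 9 ✓
  (4) 0 = 5 × 0, remainder 0 ✓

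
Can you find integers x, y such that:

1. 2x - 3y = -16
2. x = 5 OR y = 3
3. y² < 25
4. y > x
No

A contradictory subset is {2x - 3y = -16, x = 5 OR y = 3}. No integer assignment can satisfy these jointly:

  - 2x - 3y = -16: is a linear equation tying the variables together
  - x = 5 OR y = 3: forces a choice: either x = 5 or y = 3

Split on the disjunction (x = 5 OR y = 3):
  • If x = 5: with x = 5, every remaining term of the linear equation is divisible by 3, so the left side is ≡ 0 (mod 3); but the right side -26 ≡ 1 (mod 3). No integers can satisfy it.
  • If y = 3: with y = 3, every remaining term of the linear equation is divisible by 2, so the left side is ≡ 0 (mod 2); but the right side -7 ≡ 1 (mod 2). No integers can satisfy it.
Both branches are infeasible, so the system has no integer solution.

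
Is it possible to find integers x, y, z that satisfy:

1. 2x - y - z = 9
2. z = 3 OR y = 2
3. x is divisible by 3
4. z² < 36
Yes

Take x = 6, y = 2, z = 1. Substituting into each constraint:
  (1) 2(6) + (-2) + (-1) = 9 ✓
  (2) y = 2, target 2 ✓ (second branch holds)
  (3) 6 = 3 × 2, remainder 0 ✓
  (4) z² = (1)² = 1, and 1 < 36 ✓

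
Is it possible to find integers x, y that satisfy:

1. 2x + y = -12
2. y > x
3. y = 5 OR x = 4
No

The full constraint system is jointly infeasible over the integers. Each constraint and what it forces:

  - 2x + y = -12: is a linear equation tying the variables together
  - y > x: bounds one variable relative to another variable
  - y = 5 OR x = 4: forces a choice: either y = 5 or x = 4

Split on the disjunction (y = 5 OR x = 4):
  • If y = 5: with y = 5, every remaining term of the linear equation is divisible by 2, so the left side is ≡ 0 (mod 2); but the right side -17 ≡ 1 (mod 2). No integers can satisfy it.
  • If x = 4: the equation forces y = -20, giving (x, y) = (4, -20), which violates y > x.
Both branches are infeasible, so the system has no integer solution.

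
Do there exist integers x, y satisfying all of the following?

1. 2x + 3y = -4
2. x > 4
Yes

Take x = 7, y = -6. Substituting into each constraint:
  (1) 2(7) + 3(-6) = -4 ✓
  (2) 7 > 4 ✓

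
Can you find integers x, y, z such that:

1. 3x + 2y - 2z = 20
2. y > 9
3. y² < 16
No

A contradictory subset is {y > 9, y² < 16}. No integer assignment can satisfy these jointly:

  - y > 9: bounds one variable relative to a constant
  - y² < 16: restricts y to |y| ≤ 3

Direct contradiction: the bounds on y require y ≥ 10 and y ≤ 3 simultaneously, which is empty.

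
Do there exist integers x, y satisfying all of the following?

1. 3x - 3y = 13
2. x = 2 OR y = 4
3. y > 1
No

Even the single constraint (3x - 3y = 13) is infeasible over the integers.

  - 3x - 3y = 13: every term on the left is divisible by 3, so the LHS ≡ 0 (mod 3), but the RHS 13 is not — no integer solution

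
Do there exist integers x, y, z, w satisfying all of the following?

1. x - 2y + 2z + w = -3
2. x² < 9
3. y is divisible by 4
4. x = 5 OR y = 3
No

A contradictory subset is {x² < 9, y is divisible by 4, x = 5 OR y = 3}. No integer assignment can satisfy these jointly:

  - x² < 9: restricts x to |x| ≤ 2
  - y is divisible by 4: restricts y to multiples of 4
  - x = 5 OR y = 3: forces a choice: either x = 5 or y = 3

Split on the disjunction (x = 5 OR y = 3):
  • If x = 5: this contradicts x² < 9, which requires |x| ≤ 2.
  • If y = 3: this contradicts the divisibility constraint — 3 is not a multiple of 4.
Both branches are infeasible, so the system has no integer solution.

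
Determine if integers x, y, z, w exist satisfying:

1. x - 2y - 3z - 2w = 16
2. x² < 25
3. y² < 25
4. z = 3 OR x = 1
Yes

Take x = 1, y = 0, z = -5, w = 0. Substituting into each constraint:
  (1) 1 - 2(0) - 3(-5) - 2(0) = 16 ✓
  (2) x² = (1)² = 1, and 1 < 25 ✓
  (3) y² = (0)² = 0, and 0 < 25 ✓
  (4) x = 1, target 1 ✓ (second branch holds)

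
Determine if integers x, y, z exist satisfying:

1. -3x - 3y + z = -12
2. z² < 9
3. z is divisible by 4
Yes

Take x = 4, y = 0, z = 0. Substituting into each constraint:
  (1) -3(4) - 3(0) + 0 = -12 ✓
  (2) z² = (0)² = 0, and 0 < 9 ✓
  (3) 0 = 4 × 0, remainder 0 ✓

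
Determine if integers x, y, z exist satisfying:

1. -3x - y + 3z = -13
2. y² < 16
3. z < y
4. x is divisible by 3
Yes

Take x = 3, y = 1, z = -1. Substituting into each constraint:
  (1) -3(3) + (-1) + 3(-1) = -13 ✓
  (2) y² = (1)² = 1, and 1 < 16 ✓
  (3) -1 < 1 ✓
  (4) 3 = 3 × 1, remainder 0 ✓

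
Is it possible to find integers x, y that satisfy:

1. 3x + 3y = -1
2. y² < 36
No

Even the single constraint (3x + 3y = -1) is infeasible over the integers.

  - 3x + 3y = -1: every term on the left is divisible by 3, so the LHS ≡ 0 (mod 3), but the RHS -1 is not — no integer solution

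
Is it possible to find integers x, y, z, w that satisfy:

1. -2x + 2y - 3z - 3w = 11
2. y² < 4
Yes

Take x = -7, y = 0, z = 1, w = 0. Substituting into each constraint:
  (1) -2(-7) + 2(0) - 3(1) - 3(0) = 11 ✓
  (2) y² = (0)² = 0, and 0 < 4 ✓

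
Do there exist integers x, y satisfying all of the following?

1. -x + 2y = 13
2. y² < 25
Yes

Take x = -13, y = 0. Substituting into each constraint:
  (1) 13 + 2(0) = 13 ✓
  (2) y² = (0)² = 0, and 0 < 25 ✓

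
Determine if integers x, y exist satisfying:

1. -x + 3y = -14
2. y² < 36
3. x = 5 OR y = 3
Yes

Take x = 23, y = 3. Substituting into each constraint:
  (1) (-23) + 3(3) = -14 ✓
  (2) y² = (3)² = 9, and 9 < 36 ✓
  (3) y = 3, target 3 ✓ (second branch holds)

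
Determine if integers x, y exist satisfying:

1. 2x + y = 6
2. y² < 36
Yes

Take x = 3, y = 0. Substituting into each constraint:
  (1) 2(3) + 0 = 6 ✓
  (2) y² = (0)² = 0, and 0 < 36 ✓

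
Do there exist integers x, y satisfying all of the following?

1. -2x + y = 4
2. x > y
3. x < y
No

A contradictory subset is {x > y, x < y}. No integer assignment can satisfy these jointly:

  - x > y: bounds one variable relative to another variable
  - x < y: bounds one variable relative to another variable

Direct contradiction: x > y and y > x cannot both hold.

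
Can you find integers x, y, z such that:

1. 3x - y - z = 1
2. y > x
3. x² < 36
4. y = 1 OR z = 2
Yes

Take x = 2, y = 3, z = 2. Substituting into each constraint:
  (1) 3(2) + (-3) + (-2) = 1 ✓
  (2) 3 > 2 ✓
  (3) x² = (2)² = 4, and 4 < 36 ✓
  (4) z = 2, target 2 ✓ (second branch holds)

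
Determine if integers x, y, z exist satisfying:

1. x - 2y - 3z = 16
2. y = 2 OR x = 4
Yes

Take x = 4, y = 0, z = -4. Substituting into each constraint:
  (1) 4 - 2(0) - 3(-4) = 16 ✓
  (2) x = 4, target 4 ✓ (second branch holds)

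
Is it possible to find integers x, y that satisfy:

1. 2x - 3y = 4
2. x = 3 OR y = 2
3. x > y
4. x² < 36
Yes

Take x = 5, y = 2. Substituting into each constraint:
  (1) 2(5) - 3(2) = 4 ✓
  (2) y = 2, target 2 ✓ (second branch holds)
  (3) 5 > 2 ✓
  (4) x² = (5)² = 25, and 25 < 36 ✓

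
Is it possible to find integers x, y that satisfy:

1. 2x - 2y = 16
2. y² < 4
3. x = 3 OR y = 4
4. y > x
No

A contradictory subset is {2x - 2y = 16, y > x}. No integer assignment can satisfy these jointly:

  - 2x - 2y = 16: is a linear equation tying the variables together
  - y > x: bounds one variable relative to another variable

From the equation, x − y = 8, i.e. y − x = -8; but y > x requires y − x ≥ 1. Contradiction.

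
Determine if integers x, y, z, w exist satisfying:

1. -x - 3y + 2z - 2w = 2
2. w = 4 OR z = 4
Yes

Take x = 0, y = -2, z = 4, w = 6. Substituting into each constraint:
  (1) 0 - 3(-2) + 2(4) - 2(6) = 2 ✓
  (2) z = 4, target 4 ✓ (second branch holds)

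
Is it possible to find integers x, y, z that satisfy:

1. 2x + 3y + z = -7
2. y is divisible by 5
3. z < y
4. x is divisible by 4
Yes

Take x = 0, y = 0, z = -7. Substituting into each constraint:
  (1) 2(0) + 3(0) + (-7) = -7 ✓
  (2) 0 = 5 × 0, remainder 0 ✓
  (3) -7 < 0 ✓
  (4) 0 = 4 × 0, remainder 0 ✓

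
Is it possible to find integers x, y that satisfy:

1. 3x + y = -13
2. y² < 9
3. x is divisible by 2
Yes

Take x = -4, y = -1. Substituting into each constraint:
  (1) 3(-4) + (-1) = -13 ✓
  (2) y² = (-1)² = 1, and 1 < 9 ✓
  (3) -4 = 2 × -2, remainder 0 ✓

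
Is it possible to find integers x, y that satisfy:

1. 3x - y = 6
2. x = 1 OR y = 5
Yes

Take x = 1, y = -3. Substituting into each constraint:
  (1) 3(1) + 3 = 6 ✓
  (2) x = 1, target 1 ✓ (first branch holds)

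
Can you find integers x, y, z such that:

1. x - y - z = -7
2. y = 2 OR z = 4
Yes

Take x = 0, y = 3, z = 4. Substituting into each constraint:
  (1) 0 + (-3) + (-4) = -7 ✓
  (2) z = 4, target 4 ✓ (second branch holds)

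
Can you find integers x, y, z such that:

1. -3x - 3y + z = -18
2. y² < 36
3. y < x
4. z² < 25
Yes

Take x = 4, y = 2, z = 0. Substituting into each constraint:
  (1) -3(4) - 3(2) + 0 = -18 ✓
  (2) y² = (2)² = 4, and 4 < 36 ✓
  (3) 2 < 4 ✓
  (4) z² = (0)² = 0, and 0 < 25 ✓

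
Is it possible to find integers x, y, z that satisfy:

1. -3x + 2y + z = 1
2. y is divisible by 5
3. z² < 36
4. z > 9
No

A contradictory subset is {z² < 36, z > 9}. No integer assignment can satisfy these jointly:

  - z² < 36: restricts z to |z| ≤ 5
  - z > 9: bounds one variable relative to a constant

Direct contradiction: the bounds on z require z ≥ 10 and z ≤ 5 simultaneously, which is empty.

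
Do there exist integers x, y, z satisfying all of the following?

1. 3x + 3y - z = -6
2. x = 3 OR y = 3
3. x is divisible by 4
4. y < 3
No

A contradictory subset is {x = 3 OR y = 3, x is divisible by 4, y < 3}. No integer assignment can satisfy these jointly:

  - x = 3 OR y = 3: forces a choice: either x = 3 or y = 3
  - x is divisible by 4: restricts x to multiples of 4
  - y < 3: bounds one variable relative to a constant

Split on the disjunction (x = 3 OR y = 3):
  • If x = 3: this contradicts the divisibility constraint — 3 is not a multiple of 4.
  • If y = 3: this contradicts the bound y ≤ 2.
Both branches are infeasible, so the system has no integer solution.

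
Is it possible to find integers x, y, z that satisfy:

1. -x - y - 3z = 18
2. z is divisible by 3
Yes

Take x = -18, y = 0, z = 0. Substituting into each constraint:
  (1) 18 + 0 - 3(0) = 18 ✓
  (2) 0 = 3 × 0, remainder 0 ✓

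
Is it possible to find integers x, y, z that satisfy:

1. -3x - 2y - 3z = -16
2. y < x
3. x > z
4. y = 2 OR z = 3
Yes

Take x = 5, y = -4, z = 3. Substituting into each constraint:
  (1) -3(5) - 2(-4) - 3(3) = -16 ✓
  (2) -4 < 5 ✓
  (3) 5 > 3 ✓
  (4) z = 3, target 3 ✓ (second branch holds)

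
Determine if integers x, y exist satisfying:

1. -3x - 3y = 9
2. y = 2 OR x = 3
Yes

Take x = -5, y = 2. Substituting into each constraint:
  (1) -3(-5) - 3(2) = 9 ✓
  (2) y = 2, target 2 ✓ (first branch holds)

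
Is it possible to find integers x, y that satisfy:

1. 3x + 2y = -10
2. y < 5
Yes

Take x = -4, y = 1. Substituting into each constraint:
  (1) 3(-4) + 2(1) = -10 ✓
  (2) 1 < 5 ✓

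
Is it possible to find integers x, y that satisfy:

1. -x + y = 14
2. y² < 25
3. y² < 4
Yes

Take x = -14, y = 0. Substituting into each constraint:
  (1) 14 + 0 = 14 ✓
  (2) y² = (0)² = 0, and 0 < 25 ✓
  (3) y² = (0)² = 0, and 0 < 4 ✓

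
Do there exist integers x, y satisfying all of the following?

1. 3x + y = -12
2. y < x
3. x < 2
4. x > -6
Yes

Take x = -2, y = -6. Substituting into each constraint:
  (1) 3(-2) + (-6) = -12 ✓
  (2) -6 < -2 ✓
  (3) -2 < 2 ✓
  (4) -2 > -6 ✓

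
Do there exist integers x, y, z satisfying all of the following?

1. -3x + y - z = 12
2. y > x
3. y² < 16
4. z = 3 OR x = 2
Yes

Take x = 2, y = 3, z = -15. Substituting into each constraint:
  (1) -3(2) + 3 + 15 = 12 ✓
  (2) 3 > 2 ✓
  (3) y² = (3)² = 9, and 9 < 16 ✓
  (4) x = 2, target 2 ✓ (second branch holds)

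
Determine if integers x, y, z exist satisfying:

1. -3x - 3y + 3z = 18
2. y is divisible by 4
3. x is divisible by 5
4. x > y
Yes

Take x = 5, y = 0, z = 11. Substituting into each constraint:
  (1) -3(5) - 3(0) + 3(11) = 18 ✓
  (2) 0 = 4 × 0, remainder 0 ✓
  (3) 5 = 5 × 1, remainder 0 ✓
  (4) 5 > 0 ✓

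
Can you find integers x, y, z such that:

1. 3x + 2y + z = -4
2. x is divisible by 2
Yes

Take x = 0, y = 0, z = -4. Substituting into each constraint:
  (1) 3(0) + 2(0) + (-4) = -4 ✓
  (2) 0 = 2 × 0, remainder 0 ✓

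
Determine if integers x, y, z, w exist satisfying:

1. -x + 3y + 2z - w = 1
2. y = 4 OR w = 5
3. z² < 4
Yes

Take x = 10, y = 6, z = -1, w = 5. Substituting into each constraint:
  (1) (-10) + 3(6) + 2(-1) + (-5) = 1 ✓
  (2) w = 5, target 5 ✓ (second branch holds)
  (3) z² = (-1)² = 1, and 1 < 4 ✓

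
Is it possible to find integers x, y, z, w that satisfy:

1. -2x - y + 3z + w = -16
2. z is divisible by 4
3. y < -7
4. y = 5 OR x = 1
Yes

Take x = 1, y = -8, z = 0, w = -22. Substituting into each constraint:
  (1) -2(1) + 8 + 3(0) + (-22) = -16 ✓
  (2) 0 = 4 × 0, remainder 0 ✓
  (3) -8 < -7 ✓
  (4) x = 1, target 1 ✓ (second branch holds)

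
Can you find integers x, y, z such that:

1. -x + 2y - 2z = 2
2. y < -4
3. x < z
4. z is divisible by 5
Yes

Take x = -12, y = -5, z = 0. Substituting into each constraint:
  (1) 12 + 2(-5) - 2(0) = 2 ✓
  (2) -5 < -4 ✓
  (3) -12 < 0 ✓
  (4) 0 = 5 × 0, remainder 0 ✓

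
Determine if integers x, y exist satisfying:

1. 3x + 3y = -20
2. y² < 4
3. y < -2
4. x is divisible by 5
No

Even the single constraint (3x + 3y = -20) is infeasible over the integers.

  - 3x + 3y = -20: every term on the left is divisible by 3, so the LHS ≡ 0 (mod 3), but the RHS -20 is not — no integer solution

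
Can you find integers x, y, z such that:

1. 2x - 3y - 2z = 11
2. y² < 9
Yes

Take x = 4, y = -1, z = 0. Substituting into each constraint:
  (1) 2(4) - 3(-1) - 2(0) = 11 ✓
  (2) y² = (-1)² = 1, and 1 < 9 ✓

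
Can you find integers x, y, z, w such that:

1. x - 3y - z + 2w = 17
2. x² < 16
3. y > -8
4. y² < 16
Yes

Take x = 0, y = 0, z = 1, w = 9. Substituting into each constraint:
  (1) 0 - 3(0) + (-1) + 2(9) = 17 ✓
  (2) x² = (0)² = 0, and 0 < 16 ✓
  (3) 0 > -8 ✓
  (4) y² = (0)² = 0, and 0 < 16 ✓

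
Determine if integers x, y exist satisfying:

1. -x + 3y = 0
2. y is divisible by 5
Yes

Take x = 0, y = 0. Substituting into each constraint:
  (1) 0 + 3(0) = 0 ✓
  (2) 0 = 5 × 0, remainder 0 ✓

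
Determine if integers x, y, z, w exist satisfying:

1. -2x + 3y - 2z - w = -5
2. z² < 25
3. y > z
Yes

Take x = 3, y = 0, z = -1, w = 1. Substituting into each constraint:
  (1) -2(3) + 3(0) - 2(-1) + (-1) = -5 ✓
  (2) z² = (-1)² = 1, and 1 < 25 ✓
  (3) 0 > -1 ✓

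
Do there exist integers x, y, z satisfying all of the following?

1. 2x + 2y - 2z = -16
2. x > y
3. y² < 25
Yes

Take x = 1, y = 0, z = 9. Substituting into each constraint:
  (1) 2(1) + 2(0) - 2(9) = -16 ✓
  (2) 1 > 0 ✓
  (3) y² = (0)² = 0, and 0 < 25 ✓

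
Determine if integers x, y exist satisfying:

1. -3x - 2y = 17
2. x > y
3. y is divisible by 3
No

A contradictory subset is {-3x - 2y = 17, y is divisible by 3}. No integer assignment can satisfy these jointly:

  - -3x - 2y = 17: is a linear equation tying the variables together
  - y is divisible by 3: restricts y to multiples of 3

Modular obstruction: writing y = 3y', every remaining term of the linear equation is divisible by 3, so the left side is ≡ 0 (mod 3); but the right side 17 ≡ 2 (mod 3). No integers can satisfy it.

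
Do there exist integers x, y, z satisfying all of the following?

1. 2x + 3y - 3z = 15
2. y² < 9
Yes

Take x = 0, y = 0, z = -5. Substituting into each constraint:
  (1) 2(0) + 3(0) - 3(-5) = 15 ✓
  (2) y² = (0)² = 0, and 0 < 9 ✓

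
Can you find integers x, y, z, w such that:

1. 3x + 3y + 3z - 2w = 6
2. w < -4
Yes

Take x = 0, y = 0, z = -2, w = -6. Substituting into each constraint:
  (1) 3(0) + 3(0) + 3(-2) - 2(-6) = 6 ✓
  (2) -6 < -4 ✓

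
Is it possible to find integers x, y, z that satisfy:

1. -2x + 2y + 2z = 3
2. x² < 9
No

Even the single constraint (-2x + 2y + 2z = 3) is infeasible over the integers.

  - -2x + 2y + 2z = 3: every term on the left is divisible by 2, so the LHS ≡ 0 (mod 2), but the RHS 3 is not — no integer solution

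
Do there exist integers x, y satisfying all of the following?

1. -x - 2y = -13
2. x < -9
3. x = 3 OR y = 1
No

The full constraint system is jointly infeasible over the integers. Each constraint and what it forces:

  - -x - 2y = -13: is a linear equation tying the variables together
  - x < -9: bounds one variable relative to a constant
  - x = 3 OR y = 1: forces a choice: either x = 3 or y = 1

Split on the disjunction (x = 3 OR y = 1):
  • If x = 3: this contradicts the bound x ≤ -10.
  • If y = 1: the equation forces x = 11, which contradicts the bound x ≤ -10.
Both branches are infeasible, so the system has no integer solution.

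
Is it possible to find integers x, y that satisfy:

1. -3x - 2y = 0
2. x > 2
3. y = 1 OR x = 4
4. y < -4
Yes

Take x = 4, y = -6. Substituting into each constraint:
  (1) -3(4) - 2(-6) = 0 ✓
  (2) 4 > 2 ✓
  (3) x = 4, target 4 ✓ (second branch holds)
  (4) -6 < -4 ✓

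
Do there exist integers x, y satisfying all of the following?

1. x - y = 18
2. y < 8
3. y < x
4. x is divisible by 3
Yes

Take x = 0, y = -18. Substituting into each constraint:
  (1) 0 + 18 = 18 ✓
  (2) -18 < 8 ✓
  (3) -18 < 0 ✓
  (4) 0 = 3 × 0, remainder 0 ✓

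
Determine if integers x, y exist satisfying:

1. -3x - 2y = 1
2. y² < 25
Yes

Take x = -1, y = 1. Substituting into each constraint:
  (1) -3(-1) - 2(1) = 1 ✓
  (2) y² = (1)² = 1, and 1 < 25 ✓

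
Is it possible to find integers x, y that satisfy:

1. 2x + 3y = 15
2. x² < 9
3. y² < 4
No

The full constraint system is jointly infeasible over the integers. Each constraint and what it forces:

  - 2x + 3y = 15: is a linear equation tying the variables together
  - x² < 9: restricts x to |x| ≤ 2
  - y² < 4: restricts y to |y| ≤ 1

Range argument: with x ∈ [-2, 2], y ∈ [-1, 1], the left side of the equation is at most 7, but the right side is 15 > 7. No integer solution exists.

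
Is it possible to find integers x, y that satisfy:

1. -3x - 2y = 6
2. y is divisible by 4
Yes

Take x = -2, y = 0. Substituting into each constraint:
  (1) -3(-2) - 2(0) = 6 ✓
  (2) 0 = 4 × 0, remainder 0 ✓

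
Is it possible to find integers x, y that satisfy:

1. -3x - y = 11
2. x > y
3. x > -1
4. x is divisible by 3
Yes

Take x = 0, y = -11. Substituting into each constraint:
  (1) -3(0) + 11 = 11 ✓
  (2) 0 > -11 ✓
  (3) 0 > -1 ✓
  (4) 0 = 3 × 0, remainder 0 ✓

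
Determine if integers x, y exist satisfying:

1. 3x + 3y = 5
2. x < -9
No

Even the single constraint (3x + 3y = 5) is infeasible over the integers.

  - 3x + 3y = 5: every term on the left is divisible by 3, so the LHS ≡ 0 (mod 3), but the RHS 5 is not — no integer solution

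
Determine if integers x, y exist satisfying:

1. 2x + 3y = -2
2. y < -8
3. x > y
Yes

Take x = 14, y = -10. Substituting into each constraint:
  (1) 2(14) + 3(-10) = -2 ✓
  (2) -10 < -8 ✓
  (3) 14 > -10 ✓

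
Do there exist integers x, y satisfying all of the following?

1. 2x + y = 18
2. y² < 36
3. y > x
No

The full constraint system is jointly infeasible over the integers. Each constraint and what it forces:

  - 2x + y = 18: is a linear equation tying the variables together
  - y² < 36: restricts y to |y| ≤ 5
  - y > x: bounds one variable relative to another variable

Propagating the comparison: x < y and y ≤ 5 give x ≤ 4. Range argument: with x ∈ [−∞, 4], y ∈ [-5, 5], the left side of the equation is at most 13, but the right side is 18 > 13. No integer solution exists.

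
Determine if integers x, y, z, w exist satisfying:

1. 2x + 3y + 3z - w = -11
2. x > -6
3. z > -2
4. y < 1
Yes

Take x = 0, y = 0, z = -1, w = 8. Substituting into each constraint:
  (1) 2(0) + 3(0) + 3(-1) + (-8) = -11 ✓
  (2) 0 > -6 ✓
  (3) -1 > -2 ✓
  (4) 0 < 1 ✓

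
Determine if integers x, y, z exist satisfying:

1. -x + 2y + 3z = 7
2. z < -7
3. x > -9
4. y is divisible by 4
Yes

Take x = -8, y = 16, z = -11. Substituting into each constraint:
  (1) 8 + 2(16) + 3(-11) = 7 ✓
  (2) -11 < -7 ✓
  (3) -8 > -9 ✓
  (4) 16 = 4 × 4, remainder 0 ✓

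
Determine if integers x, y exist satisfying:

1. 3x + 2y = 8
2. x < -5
Yes

Take x = -6, y = 13. Substituting into each constraint:
  (1) 3(-6) + 2(13) = 8 ✓
  (2) -6 < -5 ✓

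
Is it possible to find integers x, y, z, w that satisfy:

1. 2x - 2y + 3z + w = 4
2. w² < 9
Yes

Take x = 2, y = 0, z = 0, w = 0. Substituting into each constraint:
  (1) 2(2) - 2(0) + 3(0) + 0 = 4 ✓
  (2) w² = (0)² = 0, and 0 < 9 ✓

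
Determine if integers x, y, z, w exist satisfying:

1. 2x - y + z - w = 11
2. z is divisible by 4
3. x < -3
Yes

Take x = -4, y = -19, z = 0, w = 0. Substituting into each constraint:
  (1) 2(-4) + 19 + 0 + 0 = 11 ✓
  (2) 0 = 4 × 0, remainder 0 ✓
  (3) -4 < -3 ✓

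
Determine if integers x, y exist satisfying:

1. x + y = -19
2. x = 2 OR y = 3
Yes

Take x = -22, y = 3. Substituting into each constraint:
  (1) (-22) + 3 = -19 ✓
  (2) y = 3, target 3 ✓ (second branch holds)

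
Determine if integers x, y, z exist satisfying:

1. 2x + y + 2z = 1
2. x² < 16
Yes

Take x = 0, y = 1, z = 0. Substituting into each constraint:
  (1) 2(0) + 1 + 2(0) = 1 ✓
  (2) x² = (0)² = 0, and 0 < 16 ✓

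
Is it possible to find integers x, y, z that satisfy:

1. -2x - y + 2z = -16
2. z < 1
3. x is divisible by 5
Yes

Take x = 0, y = 16, z = 0. Substituting into each constraint:
  (1) -2(0) + (-16) + 2(0) = -16 ✓
  (2) 0 < 1 ✓
  (3) 0 = 5 × 0, remainder 0 ✓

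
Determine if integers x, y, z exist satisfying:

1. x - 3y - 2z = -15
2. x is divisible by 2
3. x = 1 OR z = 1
Yes

Take x = -16, y = -1, z = 1. Substituting into each constraint:
  (1) (-16) - 3(-1) - 2(1) = -15 ✓
  (2) -16 = 2 × -8, remainder 0 ✓
  (3) z = 1, target 1 ✓ (second branch holds)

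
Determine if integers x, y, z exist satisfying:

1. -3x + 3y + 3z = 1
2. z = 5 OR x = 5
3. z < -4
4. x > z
No

Even the single constraint (-3x + 3y + 3z = 1) is infeasible over the integers.

  - -3x + 3y + 3z = 1: every term on the left is divisible by 3, so the LHS ≡ 0 (mod 3), but the RHS 1 is not — no integer solution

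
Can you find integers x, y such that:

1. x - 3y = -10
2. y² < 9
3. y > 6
No

A contradictory subset is {y² < 9, y > 6}. No integer assignment can satisfy these jointly:

  - y² < 9: restricts y to |y| ≤ 2
  - y > 6: bounds one variable relative to a constant

Direct contradiction: the bounds on y require y ≥ 7 and y ≤ 2 simultaneously, which is empty.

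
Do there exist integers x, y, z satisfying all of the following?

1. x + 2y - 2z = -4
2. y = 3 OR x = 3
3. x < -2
Yes

Take x = -4, y = 3, z = 3. Substituting into each constraint:
  (1) (-4) + 2(3) - 2(3) = -4 ✓
  (2) y = 3, target 3 ✓ (first branch holds)
  (3) -4 < -2 ✓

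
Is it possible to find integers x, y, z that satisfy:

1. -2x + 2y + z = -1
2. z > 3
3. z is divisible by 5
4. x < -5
Yes

Take x = -6, y = -9, z = 5. Substituting into each constraint:
  (1) -2(-6) + 2(-9) + 5 = -1 ✓
  (2) 5 > 3 ✓
  (3) 5 = 5 × 1, remainder 0 ✓
  (4) -6 < -5 ✓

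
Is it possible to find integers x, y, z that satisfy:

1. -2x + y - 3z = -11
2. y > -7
Yes

Take x = 0, y = 1, z = 4. Substituting into each constraint:
  (1) -2(0) + 1 - 3(4) = -11 ✓
  (2) 1 > -7 ✓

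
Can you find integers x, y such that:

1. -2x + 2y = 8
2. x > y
No

The full constraint system is jointly infeasible over the integers. Each constraint and what it forces:

  - -2x + 2y = 8: is a linear equation tying the variables together
  - x > y: bounds one variable relative to another variable

From the equation, x − y = -4, i.e. x − y = -4; but x > y requires x − y ≥ 1. Contradiction.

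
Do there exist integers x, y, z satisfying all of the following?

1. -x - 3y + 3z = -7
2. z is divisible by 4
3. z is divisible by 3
Yes

Take x = 1, y = 2, z = 0. Substituting into each constraint:
  (1) (-1) - 3(2) + 3(0) = -7 ✓
  (2) 0 = 4 × 0, remainder 0 ✓
  (3) 0 = 3 × 0, remainder 0 ✓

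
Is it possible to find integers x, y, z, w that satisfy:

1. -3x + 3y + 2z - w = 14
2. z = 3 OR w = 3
Yes

Take x = -2, y = 0, z = 3, w = -2. Substituting into each constraint:
  (1) -3(-2) + 3(0) + 2(3) + 2 = 14 ✓
  (2) z = 3, target 3 ✓ (first branch holds)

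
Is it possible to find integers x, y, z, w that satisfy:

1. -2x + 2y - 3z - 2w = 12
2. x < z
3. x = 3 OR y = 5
Yes

Take x = -1, y = 5, z = 0, w = 0. Substituting into each constraint:
  (1) -2(-1) + 2(5) - 3(0) - 2(0) = 12 ✓
  (2) -1 < 0 ✓
  (3) y = 5, target 5 ✓ (second branch holds)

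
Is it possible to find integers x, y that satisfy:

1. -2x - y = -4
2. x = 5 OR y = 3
Yes

Take x = 5, y = -6. Substituting into each constraint:
  (1) -2(5) + 6 = -4 ✓
  (2) x = 5, target 5 ✓ (first branch holds)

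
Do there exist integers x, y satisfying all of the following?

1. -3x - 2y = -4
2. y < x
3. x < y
No

A contradictory subset is {y < x, x < y}. No integer assignment can satisfy these jointly:

  - y < x: bounds one variable relative to another variable
  - x < y: bounds one variable relative to another variable

Direct contradiction: x > y and y > x cannot both hold.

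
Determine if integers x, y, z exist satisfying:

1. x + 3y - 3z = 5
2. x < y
Yes

Take x = -1, y = 0, z = -2. Substituting into each constraint:
  (1) (-1) + 3(0) - 3(-2) = 5 ✓
  (2) -1 < 0 ✓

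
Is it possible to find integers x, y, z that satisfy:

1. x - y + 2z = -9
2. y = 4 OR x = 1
Yes

Take x = 1, y = 10, z = 0. Substituting into each constraint:
  (1) 1 + (-10) + 2(0) = -9 ✓
  (2) x = 1, target 1 ✓ (second branch holds)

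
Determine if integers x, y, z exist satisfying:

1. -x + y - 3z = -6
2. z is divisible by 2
Yes

Take x = 6, y = 0, z = 0. Substituting into each constraint:
  (1) (-6) + 0 - 3(0) = -6 ✓
  (2) 0 = 2 × 0, remainder 0 ✓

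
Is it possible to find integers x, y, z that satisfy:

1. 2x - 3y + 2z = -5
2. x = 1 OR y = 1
Yes

Take x = 1, y = -1, z = -5. Substituting into each constraint:
  (1) 2(1) - 3(-1) + 2(-5) = -5 ✓
  (2) x = 1, target 1 ✓ (first branch holds)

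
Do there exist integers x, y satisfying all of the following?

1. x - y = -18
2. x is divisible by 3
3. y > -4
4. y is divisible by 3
Yes

Take x = 0, y = 18. Substituting into each constraint:
  (1) 0 + (-18) = -18 ✓
  (2) 0 = 3 × 0, remainder 0 ✓
  (3) 18 > -4 ✓
  (4) 18 = 3 × 6, remainder 0 ✓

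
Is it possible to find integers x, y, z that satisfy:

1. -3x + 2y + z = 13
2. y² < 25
Yes

Take x = -4, y = 0, z = 1. Substituting into each constraint:
  (1) -3(-4) + 2(0) + 1 = 13 ✓
  (2) y² = (0)² = 0, and 0 < 25 ✓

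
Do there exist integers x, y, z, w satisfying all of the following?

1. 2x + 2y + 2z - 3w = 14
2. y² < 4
Yes

Take x = 7, y = 0, z = 0, w = 0. Substituting into each constraint:
  (1) 2(7) + 2(0) + 2(0) - 3(0) = 14 ✓
  (2) y² = (0)² = 0, and 0 < 4 ✓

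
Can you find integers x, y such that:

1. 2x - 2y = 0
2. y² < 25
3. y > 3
Yes

Take x = 4, y = 4. Substituting into each constraint:
  (1) 2(4) - 2(4) = 0 ✓
  (2) y² = (4)² = 16, and 16 < 25 ✓
  (3) 4 > 3 ✓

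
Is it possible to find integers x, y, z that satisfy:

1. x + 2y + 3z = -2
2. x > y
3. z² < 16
Yes

Take x = 1, y = 0, z = -1. Substituting into each constraint:
  (1) 1 + 2(0) + 3(-1) = -2 ✓
  (2) 1 > 0 ✓
  (3) z² = (-1)² = 1, and 1 < 16 ✓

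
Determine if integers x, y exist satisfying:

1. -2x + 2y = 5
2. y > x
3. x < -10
No

Even the single constraint (-2x + 2y = 5) is infeasible over the integers.

  - -2x + 2y = 5: every term on the left is divisible by 2, so the LHS ≡ 0 (mod 2), but the RHS 5 is not — no integer solution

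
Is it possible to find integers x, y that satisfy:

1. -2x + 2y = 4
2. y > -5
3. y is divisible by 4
Yes

Take x = -2, y = 0. Substituting into each constraint:
  (1) -2(-2) + 2(0) = 4 ✓
  (2) 0 > -5 ✓
  (3) 0 = 4 × 0, remainder 0 ✓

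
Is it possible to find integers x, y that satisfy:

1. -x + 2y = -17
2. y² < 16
Yes

Take x = 17, y = 0. Substituting into each constraint:
  (1) (-17) + 2(0) = -17 ✓
  (2) y² = (0)² = 0, and 0 < 16 ✓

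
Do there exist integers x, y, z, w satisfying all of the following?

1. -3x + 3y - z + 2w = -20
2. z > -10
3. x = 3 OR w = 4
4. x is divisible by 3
Yes

Take x = 3, y = -3, z = 2, w = 0. Substituting into each constraint:
  (1) -3(3) + 3(-3) + (-2) + 2(0) = -20 ✓
  (2) 2 > -10 ✓
  (3) x = 3, target 3 ✓ (first branch holds)
  (4) 3 = 3 × 1, remainder 0 ✓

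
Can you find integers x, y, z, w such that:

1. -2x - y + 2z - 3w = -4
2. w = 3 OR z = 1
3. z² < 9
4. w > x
Yes

Take x = -1, y = 8, z = 1, w = 0. Substituting into each constraint:
  (1) -2(-1) + (-8) + 2(1) - 3(0) = -4 ✓
  (2) z = 1, target 1 ✓ (second branch holds)
  (3) z² = (1)² = 1, and 1 < 9 ✓
  (4) 0 > -1 ✓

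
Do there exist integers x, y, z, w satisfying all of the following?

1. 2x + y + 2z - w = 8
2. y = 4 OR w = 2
Yes

Take x = 0, y = 4, z = 0, w = -4. Substituting into each constraint:
  (1) 2(0) + 4 + 2(0) + 4 = 8 ✓
  (2) y = 4, target 4 ✓ (first branch holds)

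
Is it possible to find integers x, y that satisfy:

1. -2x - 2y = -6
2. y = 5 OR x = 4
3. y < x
Yes

Take x = 4, y = -1. Substituting into each constraint:
  (1) -2(4) - 2(-1) = -6 ✓
  (2) x = 4, target 4 ✓ (second branch holds)
  (3) -1 < 4 ✓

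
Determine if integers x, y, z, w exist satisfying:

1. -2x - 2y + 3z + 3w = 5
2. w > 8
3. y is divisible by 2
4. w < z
Yes

Take x = 26, y = 0, z = 10, w = 9. Substituting into each constraint:
  (1) -2(26) - 2(0) + 3(10) + 3(9) = 5 ✓
  (2) 9 > 8 ✓
  (3) 0 = 2 × 0, remainder 0 ✓
  (4) 9 < 10 ✓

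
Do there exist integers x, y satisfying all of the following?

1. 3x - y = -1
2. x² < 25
Yes

Take x = 0, y = 1. Substituting into each constraint:
  (1) 3(0) + (-1) = -1 ✓
  (2) x² = (0)² = 0, and 0 < 25 ✓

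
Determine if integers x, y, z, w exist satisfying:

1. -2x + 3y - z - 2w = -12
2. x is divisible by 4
Yes

Take x = 0, y = -4, z = 0, w = 0. Substituting into each constraint:
  (1) -2(0) + 3(-4) + 0 - 2(0) = -12 ✓
  (2) 0 = 4 × 0, remainder 0 ✓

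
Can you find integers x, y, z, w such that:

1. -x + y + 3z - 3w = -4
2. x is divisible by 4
Yes

Take x = 0, y = 2, z = 0, w = 2. Substituting into each constraint:
  (1) 0 + 2 + 3(0) - 3(2) = -4 ✓
  (2) 0 = 4 × 0, remainder 0 ✓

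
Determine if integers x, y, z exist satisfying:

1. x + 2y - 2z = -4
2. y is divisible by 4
Yes

Take x = 0, y = 0, z = 2. Substituting into each constraint:
  (1) 0 + 2(0) - 2(2) = -4 ✓
  (2) 0 = 4 × 0, remainder 0 ✓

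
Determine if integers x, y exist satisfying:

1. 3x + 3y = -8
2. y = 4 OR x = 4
No

Even the single constraint (3x + 3y = -8) is infeasible over the integers.

  - 3x + 3y = -8: every term on the left is divisible by 3, so the LHS ≡ 0 (mod 3), but the RHS -8 is not — no integer solution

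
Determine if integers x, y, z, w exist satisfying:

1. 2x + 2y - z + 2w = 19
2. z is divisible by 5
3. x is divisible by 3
Yes

Take x = 0, y = 0, z = 5, w = 12. Substituting into each constraint:
  (1) 2(0) + 2(0) + (-5) + 2(12) = 19 ✓
  (2) 5 = 5 × 1, remainder 0 ✓
  (3) 0 = 3 × 0, remainder 0 ✓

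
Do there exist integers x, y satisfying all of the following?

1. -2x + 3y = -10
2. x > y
Yes

Take x = -7, y = -8. Substituting into each constraint:
  (1) -2(-7) + 3(-8) = -10 ✓
  (2) -7 > -8 ✓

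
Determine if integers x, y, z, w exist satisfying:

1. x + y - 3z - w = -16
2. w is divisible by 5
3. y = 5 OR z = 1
Yes

Take x = -13, y = 0, z = 1, w = 0. Substituting into each constraint:
  (1) (-13) + 0 - 3(1) + 0 = -16 ✓
  (2) 0 = 5 × 0, remainder 0 ✓
  (3) z = 1, target 1 ✓ (second branch holds)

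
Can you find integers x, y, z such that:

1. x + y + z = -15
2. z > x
Yes

Take x = 0, y = -16, z = 1. Substituting into each constraint:
  (1) 0 + (-16) + 1 = -15 ✓
  (2) 1 > 0 ✓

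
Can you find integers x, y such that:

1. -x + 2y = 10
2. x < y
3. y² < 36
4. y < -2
Yes

Take x = -16, y = -3. Substituting into each constraint:
  (1) 16 + 2(-3) = 10 ✓
  (2) -16 < -3 ✓
  (3) y² = (-3)² = 9, and 9 < 36 ✓
  (4) -3 < -2 ✓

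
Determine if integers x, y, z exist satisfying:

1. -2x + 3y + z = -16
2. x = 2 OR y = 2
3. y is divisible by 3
Yes

Take x = 2, y = 0, z = -12. Substituting into each constraint:
  (1) -2(2) + 3(0) + (-12) = -16 ✓
  (2) x = 2, target 2 ✓ (first branch holds)
  (3) 0 = 3 × 0, remainder 0 ✓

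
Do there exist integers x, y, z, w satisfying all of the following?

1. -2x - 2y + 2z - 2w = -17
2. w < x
No

Even the single constraint (-2x - 2y + 2z - 2w = -17) is infeasible over the integers.

  - -2x - 2y + 2z - 2w = -17: every term on the left is divisible by 2, so the LHS ≡ 0 (mod 2), but the RHS -17 is not — no integer solution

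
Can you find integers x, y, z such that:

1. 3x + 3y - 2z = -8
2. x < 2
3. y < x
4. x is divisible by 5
Yes

Take x = 0, y = -2, z = 1. Substituting into each constraint:
  (1) 3(0) + 3(-2) - 2(1) = -8 ✓
  (2) 0 < 2 ✓
  (3) -2 < 0 ✓
  (4) 0 = 5 × 0, remainder 0 ✓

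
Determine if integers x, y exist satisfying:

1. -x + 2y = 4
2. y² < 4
Yes

Take x = -4, y = 0. Substituting into each constraint:
  (1) 4 + 2(0) = 4 ✓
  (2) y² = (0)² = 0, and 0 < 4 ✓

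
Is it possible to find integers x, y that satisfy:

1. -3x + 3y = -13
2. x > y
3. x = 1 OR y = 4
No

Even the single constraint (-3x + 3y = -13) is infeasible over the integers.

  - -3x + 3y = -13: every term on the left is divisible by 3, so the LHS ≡ 0 (mod 3), but the RHS -13 is not — no integer solution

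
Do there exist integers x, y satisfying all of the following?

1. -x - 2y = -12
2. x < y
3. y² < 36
Yes

Take x = 2, y = 5. Substituting into each constraint:
  (1) (-2) - 2(5) = -12 ✓
  (2) 2 < 5 ✓
  (3) y² = (5)² = 25, and 25 < 36 ✓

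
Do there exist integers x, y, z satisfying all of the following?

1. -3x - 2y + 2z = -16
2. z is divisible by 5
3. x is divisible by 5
Yes

Take x = 0, y = 8, z = 0. Substituting into each constraint:
  (1) -3(0) - 2(8) + 2(0) = -16 ✓
  (2) 0 = 5 × 0, remainder 0 ✓
  (3) 0 = 5 × 0, remainder 0 ✓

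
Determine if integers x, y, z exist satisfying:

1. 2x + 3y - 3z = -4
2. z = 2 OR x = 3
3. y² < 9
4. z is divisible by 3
No

A contradictory subset is {2x + 3y - 3z = -4, z = 2 OR x = 3, z is divisible by 3}. No integer assignment can satisfy these jointly:

  - 2x + 3y - 3z = -4: is a linear equation tying the variables together
  - z = 2 OR x = 3: forces a choice: either z = 2 or x = 3
  - z is divisible by 3: restricts z to multiples of 3

Split on the disjunction (z = 2 OR x = 3):
  • If z = 2: this contradicts the divisibility constraint — 2 is not a multiple of 3.
  • If x = 3: with x = 3, writing z = 3z', every remaining term of the linear equation is divisible by 3, so the left side is ≡ 0 (mod 3); but the right side -10 ≡ 2 (mod 3). No integers can satisfy it.
Both branches are infeasible, so the system has no integer solution.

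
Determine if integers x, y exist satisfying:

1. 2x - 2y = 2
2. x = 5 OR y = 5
Yes

Take x = 5, y = 4. Substituting into each constraint:
  (1) 2(5) - 2(4) = 2 ✓
  (2) x = 5, target 5 ✓ (first branch holds)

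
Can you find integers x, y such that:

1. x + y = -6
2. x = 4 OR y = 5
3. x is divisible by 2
Yes

Take x = 4, y = -10. Substituting into each constraint:
  (1) 4 + (-10) = -6 ✓
  (2) x = 4, target 4 ✓ (first branch holds)
  (3) 4 = 2 × 2, remainder 0 ✓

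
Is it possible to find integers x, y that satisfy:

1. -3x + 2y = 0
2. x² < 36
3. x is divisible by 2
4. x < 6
Yes

Take x = 0, y = 0. Substituting into each constraint:
  (1) -3(0) + 2(0) = 0 ✓
  (2) x² = (0)² = 0, and 0 < 36 ✓
  (3) 0 = 2 × 0, remainder 0 ✓
  (4) 0 < 6 ✓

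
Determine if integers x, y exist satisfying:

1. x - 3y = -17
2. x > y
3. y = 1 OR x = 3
No

The full constraint system is jointly infeasible over the integers. Each constraint and what it forces:

  - x - 3y = -17: is a linear equation tying the variables together
  - x > y: bounds one variable relative to another variable
  - y = 1 OR x = 3: forces a choice: either y = 1 or x = 3

Split on the disjunction (y = 1 OR x = 3):
  • If y = 1: the equation forces x = -14, giving (y, x) = (1, -14), which violates x > y.
  • If x = 3: with x = 3, every remaining term of the linear equation is divisible by 3, so the left side is ≡ 0 (mod 3); but the right side -20 ≡ 1 (mod 3). No integers can satisfy it.
Both branches are infeasible, so the system has no integer solution.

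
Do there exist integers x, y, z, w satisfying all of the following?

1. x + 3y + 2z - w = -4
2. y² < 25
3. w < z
Yes

Take x = -6, y = 0, z = 1, w = 0. Substituting into each constraint:
  (1) (-6) + 3(0) + 2(1) + 0 = -4 ✓
  (2) y² = (0)² = 0, and 0 < 25 ✓
  (3) 0 < 1 ✓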